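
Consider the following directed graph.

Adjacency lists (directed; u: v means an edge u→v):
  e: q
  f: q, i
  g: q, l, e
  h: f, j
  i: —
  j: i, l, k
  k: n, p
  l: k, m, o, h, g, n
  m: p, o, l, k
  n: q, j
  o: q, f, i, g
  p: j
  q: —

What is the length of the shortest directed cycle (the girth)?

2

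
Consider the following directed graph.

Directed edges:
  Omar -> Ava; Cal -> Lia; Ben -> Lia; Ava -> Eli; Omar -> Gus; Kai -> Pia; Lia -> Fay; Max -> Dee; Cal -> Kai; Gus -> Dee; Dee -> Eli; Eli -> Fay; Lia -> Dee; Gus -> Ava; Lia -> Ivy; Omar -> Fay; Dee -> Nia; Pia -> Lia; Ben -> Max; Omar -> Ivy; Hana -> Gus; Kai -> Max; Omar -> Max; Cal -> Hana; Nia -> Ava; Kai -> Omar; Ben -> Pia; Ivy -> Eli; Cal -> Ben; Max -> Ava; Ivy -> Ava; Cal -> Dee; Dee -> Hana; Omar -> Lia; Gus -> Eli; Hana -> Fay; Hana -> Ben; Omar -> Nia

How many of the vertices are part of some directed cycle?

7

A vertex is on a directed cycle iff it belongs to a strongly connected component of size ≥ 2 (or has a self-loop).
The vertices on cycles are {Ben, Dee, Gus, Lia, Max, Pia, Hana} — 7 in total.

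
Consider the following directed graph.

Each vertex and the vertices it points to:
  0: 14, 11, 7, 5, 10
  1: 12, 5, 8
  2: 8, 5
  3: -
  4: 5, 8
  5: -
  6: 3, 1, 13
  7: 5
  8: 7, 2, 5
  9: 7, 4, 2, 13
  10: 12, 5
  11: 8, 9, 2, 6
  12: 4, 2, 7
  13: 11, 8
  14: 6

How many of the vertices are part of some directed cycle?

A vertex is on a directed cycle iff it belongs to a strongly connected component of size ≥ 2 (or has a self-loop).
The vertices on cycles are {2, 6, 8, 9, 11, 13} — 6 in total.

6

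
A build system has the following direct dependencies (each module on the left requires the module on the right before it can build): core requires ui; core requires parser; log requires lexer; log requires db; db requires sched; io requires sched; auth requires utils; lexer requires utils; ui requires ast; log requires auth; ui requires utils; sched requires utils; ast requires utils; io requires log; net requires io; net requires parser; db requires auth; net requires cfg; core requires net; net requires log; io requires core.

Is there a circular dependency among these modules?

Yes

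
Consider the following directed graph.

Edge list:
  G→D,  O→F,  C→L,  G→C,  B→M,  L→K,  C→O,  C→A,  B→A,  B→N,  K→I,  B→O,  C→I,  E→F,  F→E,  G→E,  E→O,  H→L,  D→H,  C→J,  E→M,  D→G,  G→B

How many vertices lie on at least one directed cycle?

A vertex is on a directed cycle iff it belongs to a strongly connected component of size ≥ 2 (or has a self-loop).
The vertices on cycles are {D, E, F, G, O} — 5 in total.

5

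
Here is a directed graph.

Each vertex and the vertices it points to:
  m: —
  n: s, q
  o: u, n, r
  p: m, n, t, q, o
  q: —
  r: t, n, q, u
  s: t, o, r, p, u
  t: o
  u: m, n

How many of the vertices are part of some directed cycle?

7

A vertex is on a directed cycle iff it belongs to a strongly connected component of size ≥ 2 (or has a self-loop).
The vertices on cycles are {n, o, p, r, s, t, u} — 7 in total.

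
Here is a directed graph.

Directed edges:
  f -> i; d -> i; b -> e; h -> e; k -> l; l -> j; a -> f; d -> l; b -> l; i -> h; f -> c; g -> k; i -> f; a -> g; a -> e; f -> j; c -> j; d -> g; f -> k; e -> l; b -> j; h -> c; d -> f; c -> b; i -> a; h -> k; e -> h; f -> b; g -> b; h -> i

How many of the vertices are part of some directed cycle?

8

A vertex is on a directed cycle iff it belongs to a strongly connected component of size ≥ 2 (or has a self-loop).
The vertices on cycles are {a, b, c, e, f, g, h, i} — 8 in total.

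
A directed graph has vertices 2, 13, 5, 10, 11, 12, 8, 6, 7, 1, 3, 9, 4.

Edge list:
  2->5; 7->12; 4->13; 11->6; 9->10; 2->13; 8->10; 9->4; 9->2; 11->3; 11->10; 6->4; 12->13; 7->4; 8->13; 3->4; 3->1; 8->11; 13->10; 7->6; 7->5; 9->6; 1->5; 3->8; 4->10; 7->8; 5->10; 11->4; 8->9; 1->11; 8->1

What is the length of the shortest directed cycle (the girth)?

For each vertex v, BFS finds the shortest path from v back to v.
The shortest such closed walk is 8 → 11 → 3 → 8, length 3.

3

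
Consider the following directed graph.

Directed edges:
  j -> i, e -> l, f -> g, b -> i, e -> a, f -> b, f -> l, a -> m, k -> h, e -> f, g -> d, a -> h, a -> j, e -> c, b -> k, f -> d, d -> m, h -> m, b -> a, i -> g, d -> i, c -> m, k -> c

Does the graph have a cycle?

Yes

DFS with white/gray/black marking, starting from d:
d gray
  i gray
    g gray
      g→d: d is gray → back edge
Back edge found, so a cycle exists: d → i → g → d.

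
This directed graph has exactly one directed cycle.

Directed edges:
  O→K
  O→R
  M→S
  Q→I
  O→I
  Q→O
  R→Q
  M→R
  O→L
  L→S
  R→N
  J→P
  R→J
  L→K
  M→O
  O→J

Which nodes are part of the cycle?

DFS with gray/black marking from O:
O gray
  I gray
  I black
  L gray
    K gray
    K black
    S gray
    S black
  L black
  O→K: K black — skip
  J gray
    P gray
    P black
  J black
  R gray
    Q gray
      Q→O: O is gray → back edge
Back edge closes the cycle O → R → Q → O; its vertices are {O, Q, R}.

O, Q, R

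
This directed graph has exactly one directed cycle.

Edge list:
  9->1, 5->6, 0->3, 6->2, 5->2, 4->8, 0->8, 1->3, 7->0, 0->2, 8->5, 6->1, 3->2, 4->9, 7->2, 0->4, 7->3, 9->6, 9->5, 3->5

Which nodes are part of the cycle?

DFS with gray/black marking from 5:
5 gray
  2 gray
  2 black
  6 gray
    6→2: 2 black — skip
    1 gray
      3 gray
        3→2: 2 black — skip
        3→5: 5 is gray → back edge
Back edge closes the cycle 5 → 6 → 1 → 3 → 5; its vertices are {1, 3, 5, 6}.

1, 3, 5, 6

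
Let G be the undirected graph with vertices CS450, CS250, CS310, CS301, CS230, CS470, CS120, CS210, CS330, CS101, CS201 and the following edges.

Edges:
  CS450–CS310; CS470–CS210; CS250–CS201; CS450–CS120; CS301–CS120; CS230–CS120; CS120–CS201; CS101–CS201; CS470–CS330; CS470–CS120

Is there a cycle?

No

DFS, tracking each vertex's parent; an edge to a visited non-parent vertex closes a cycle.
Start from CS301:
visit CS301 (parent –)
  visit CS120 (parent CS301)
    visit CS201 (parent CS120)
      visit CS250 (parent CS201)
        CS250–CS201: parent, skip
      visit CS101 (parent CS201)
        CS101–CS201: parent, skip
      CS201–CS120: parent, skip
    CS120–CS301: parent, skip
    visit CS450 (parent CS120)
      CS450–CS120: parent, skip
      visit CS310 (parent CS450)
        CS310–CS450: parent, skip
    visit CS470 (parent CS120)
      visit CS210 (parent CS470)
        CS210–CS470: parent, skip
      CS470–CS120: parent, skip
      visit CS330 (parent CS470)
        CS330–CS470: parent, skip
    visit CS230 (parent CS120)
      CS230–CS120: parent, skip
No non-parent visited neighbor found — the graph is a forest.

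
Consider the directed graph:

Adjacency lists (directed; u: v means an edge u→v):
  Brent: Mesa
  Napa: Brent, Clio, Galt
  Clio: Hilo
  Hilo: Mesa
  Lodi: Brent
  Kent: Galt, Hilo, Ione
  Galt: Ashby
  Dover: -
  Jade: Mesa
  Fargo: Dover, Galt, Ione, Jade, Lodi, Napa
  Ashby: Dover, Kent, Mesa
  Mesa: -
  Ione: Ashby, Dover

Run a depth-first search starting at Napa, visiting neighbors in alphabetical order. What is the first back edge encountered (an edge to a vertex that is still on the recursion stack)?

DFS from Napa (visiting neighbors in alphabetical order); mark gray on enter, black on exit:
Napa gray
  Brent gray
    Mesa gray
    Mesa black
  Brent black
  Clio gray
    Hilo gray
      Hilo→Mesa: Mesa black — skip
    Hilo black
  Clio black
  Galt gray
    Ashby gray
      Dover gray
      Dover black
      Kent gray
        Kent→Galt: Galt is gray → back edge
First back edge: Kent → Galt.

Kent→Galt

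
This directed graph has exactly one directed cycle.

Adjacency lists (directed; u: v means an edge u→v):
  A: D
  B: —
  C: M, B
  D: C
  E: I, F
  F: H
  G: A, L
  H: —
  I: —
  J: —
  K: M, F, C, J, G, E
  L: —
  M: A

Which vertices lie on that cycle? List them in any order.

A, C, D, M

DFS with gray/black marking from C:
C gray
  M gray
    A gray
      D gray
        D→C: C is gray → back edge
Back edge closes the cycle C → M → A → D → C; its vertices are {A, C, D, M}.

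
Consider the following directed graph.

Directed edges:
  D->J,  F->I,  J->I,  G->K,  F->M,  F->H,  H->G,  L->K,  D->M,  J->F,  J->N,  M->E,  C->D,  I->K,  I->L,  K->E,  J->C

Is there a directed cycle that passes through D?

D is on a cycle iff D can reach itself via ≥1 edge.
D → J → C → D — yes.

Yes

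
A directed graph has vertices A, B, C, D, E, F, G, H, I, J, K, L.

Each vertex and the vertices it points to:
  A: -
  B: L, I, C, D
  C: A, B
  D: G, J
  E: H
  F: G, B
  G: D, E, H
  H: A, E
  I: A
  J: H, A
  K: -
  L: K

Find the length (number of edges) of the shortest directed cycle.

For each vertex v, BFS finds the shortest path from v back to v.
The shortest such closed walk is G → D → G, length 2.

2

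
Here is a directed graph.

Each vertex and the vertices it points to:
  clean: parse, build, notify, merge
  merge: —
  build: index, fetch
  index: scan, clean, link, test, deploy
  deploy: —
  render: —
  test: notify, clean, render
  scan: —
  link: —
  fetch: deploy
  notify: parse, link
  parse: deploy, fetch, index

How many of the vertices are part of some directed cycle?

6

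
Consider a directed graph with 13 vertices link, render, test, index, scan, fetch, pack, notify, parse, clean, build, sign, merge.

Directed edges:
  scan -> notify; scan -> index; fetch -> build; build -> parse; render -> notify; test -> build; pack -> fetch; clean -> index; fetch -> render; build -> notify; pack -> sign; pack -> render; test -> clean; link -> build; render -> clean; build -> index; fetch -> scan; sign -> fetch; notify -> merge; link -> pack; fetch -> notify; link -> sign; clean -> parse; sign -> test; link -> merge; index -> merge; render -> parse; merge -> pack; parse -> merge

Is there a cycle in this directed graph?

Yes

DFS with white/gray/black marking, starting from index:
index gray
  merge gray
    pack gray
      sign gray
        fetch gray
          scan gray
            scan→index: index is gray → back edge
Back edge found, so a cycle exists: index → merge → pack → sign → fetch → scan → index.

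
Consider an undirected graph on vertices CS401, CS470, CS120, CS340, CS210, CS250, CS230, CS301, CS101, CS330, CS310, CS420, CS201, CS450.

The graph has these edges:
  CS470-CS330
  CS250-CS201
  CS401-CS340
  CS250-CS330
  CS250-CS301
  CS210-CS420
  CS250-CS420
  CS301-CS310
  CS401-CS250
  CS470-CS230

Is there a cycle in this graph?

No

DFS, tracking each vertex's parent; an edge to a visited non-parent vertex closes a cycle.
Start from CS340:
visit CS340 (parent –)
  visit CS401 (parent CS340)
    CS401–CS340: parent, skip
    visit CS250 (parent CS401)
      CS250–CS401: parent, skip
      visit CS201 (parent CS250)
        CS201–CS250: parent, skip
      visit CS301 (parent CS250)
        CS301–CS250: parent, skip
        visit CS310 (parent CS301)
          CS310–CS301: parent, skip
      visit CS330 (parent CS250)
        visit CS470 (parent CS330)
          visit CS230 (parent CS470)
            CS230–CS470: parent, skip
          CS470–CS330: parent, skip
        CS330–CS250: parent, skip
      visit CS420 (parent CS250)
        visit CS210 (parent CS420)
          CS210–CS420: parent, skip
        CS420–CS250: parent, skip
visit CS120 (parent –)
visit CS101 (parent –)
visit CS450 (parent –)
No non-parent visited neighbor found — the graph is a forest.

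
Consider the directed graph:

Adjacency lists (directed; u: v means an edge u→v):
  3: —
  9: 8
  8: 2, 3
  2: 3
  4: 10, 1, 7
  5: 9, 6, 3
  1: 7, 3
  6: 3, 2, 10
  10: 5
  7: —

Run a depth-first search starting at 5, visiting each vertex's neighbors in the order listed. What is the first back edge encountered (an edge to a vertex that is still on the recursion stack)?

DFS from 5 (visiting each vertex's neighbors in the order listed); mark gray on enter, black on exit:
5 gray
  9 gray
    8 gray
      2 gray
        3 gray
        3 black
      2 black
      8→3: 3 black — skip
    8 black
  9 black
  6 gray
    6→3: 3 black — skip
    6→2: 2 black — skip
    10 gray
      10→5: 5 is gray → back edge
First back edge: 10 → 5.

10→5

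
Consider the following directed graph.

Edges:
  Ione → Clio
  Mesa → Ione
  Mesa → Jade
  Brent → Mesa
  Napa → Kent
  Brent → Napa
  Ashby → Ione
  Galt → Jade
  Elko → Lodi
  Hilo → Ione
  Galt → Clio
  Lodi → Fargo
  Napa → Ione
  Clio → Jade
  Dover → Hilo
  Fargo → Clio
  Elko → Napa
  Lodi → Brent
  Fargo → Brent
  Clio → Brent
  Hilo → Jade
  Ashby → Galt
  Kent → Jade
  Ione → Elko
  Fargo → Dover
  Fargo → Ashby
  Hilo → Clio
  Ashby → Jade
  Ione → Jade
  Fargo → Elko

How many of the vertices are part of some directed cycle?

A vertex is on a directed cycle iff it belongs to a strongly connected component of size ≥ 2 (or has a self-loop).
The vertices on cycles are {Clio, Elko, Galt, Hilo, Ione, Lodi, Mesa, Napa, Ashby, Brent, Dover, Fargo} — 12 in total.

12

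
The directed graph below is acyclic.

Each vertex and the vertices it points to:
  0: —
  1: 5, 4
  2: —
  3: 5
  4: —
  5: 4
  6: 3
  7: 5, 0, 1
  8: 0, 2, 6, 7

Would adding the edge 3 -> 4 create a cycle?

No

Adding 3→4 creates a cycle iff 4 can already reach 3.
Explore from 4: no path reaches 3. The graph stays acyclic.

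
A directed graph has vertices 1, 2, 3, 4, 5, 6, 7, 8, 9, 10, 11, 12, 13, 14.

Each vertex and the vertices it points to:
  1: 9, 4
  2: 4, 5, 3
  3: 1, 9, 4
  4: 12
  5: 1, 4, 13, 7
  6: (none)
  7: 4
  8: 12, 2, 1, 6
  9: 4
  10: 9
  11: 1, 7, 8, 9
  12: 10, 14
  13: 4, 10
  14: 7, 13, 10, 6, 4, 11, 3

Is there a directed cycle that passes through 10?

Yes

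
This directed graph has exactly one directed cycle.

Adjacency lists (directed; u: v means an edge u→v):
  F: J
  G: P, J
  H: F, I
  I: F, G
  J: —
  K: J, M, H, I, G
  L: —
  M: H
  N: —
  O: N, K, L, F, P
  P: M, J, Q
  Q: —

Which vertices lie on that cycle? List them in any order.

G, H, I, M, P

DFS with gray/black marking from P:
P gray
  M gray
    H gray
      F gray
        J gray
        J black
      F black
      I gray
        I→F: F black — skip
        G gray
          G→P: P is gray → back edge
Back edge closes the cycle P → M → H → I → G → P; its vertices are {G, H, I, M, P}.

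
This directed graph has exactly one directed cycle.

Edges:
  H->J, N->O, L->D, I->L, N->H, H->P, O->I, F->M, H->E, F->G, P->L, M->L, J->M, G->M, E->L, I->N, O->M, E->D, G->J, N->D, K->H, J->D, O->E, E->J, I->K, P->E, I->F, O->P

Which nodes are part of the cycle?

I, N, O

DFS with gray/black marking from I:
I gray
  L gray
    D gray
    D black
  L black
  K gray
    H gray
      P gray
        P→L: L black — skip
        E gray
          J gray
            M gray
              M→L: L black — skip
            M black
            J→D: D black — skip
          J black
          E→D: D black — skip
          E→L: L black — skip
        E black
      P black
      H→E: E black — skip
      H→J: J black — skip
    H black
  K black
  F gray
    F→M: M black — skip
    G gray
      G→M: M black — skip
      G→J: J black — skip
    G black
  F black
  N gray
    N→D: D black — skip
    O gray
      O→P: P black — skip
      O→M: M black — skip
      O→I: I is gray → back edge
Back edge closes the cycle I → N → O → I; its vertices are {I, N, O}.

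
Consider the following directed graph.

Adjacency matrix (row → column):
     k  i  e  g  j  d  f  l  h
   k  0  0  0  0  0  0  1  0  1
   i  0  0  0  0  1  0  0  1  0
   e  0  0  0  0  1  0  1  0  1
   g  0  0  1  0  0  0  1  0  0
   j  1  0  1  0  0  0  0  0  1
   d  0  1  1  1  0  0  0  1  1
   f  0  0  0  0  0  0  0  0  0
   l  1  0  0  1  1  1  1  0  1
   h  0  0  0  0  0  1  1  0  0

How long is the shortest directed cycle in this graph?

2

For each vertex v, BFS finds the shortest path from v back to v.
The shortest such closed walk is l → d → l, length 2.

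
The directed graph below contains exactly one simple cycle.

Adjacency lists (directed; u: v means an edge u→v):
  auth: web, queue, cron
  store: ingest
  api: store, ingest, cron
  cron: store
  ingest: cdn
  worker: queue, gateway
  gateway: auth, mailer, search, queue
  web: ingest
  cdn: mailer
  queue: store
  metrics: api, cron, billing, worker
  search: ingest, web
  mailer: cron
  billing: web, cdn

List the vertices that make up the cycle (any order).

DFS with gray/black marking from cdn:
cdn gray
  mailer gray
    cron gray
      store gray
        ingest gray
          ingest→cdn: cdn is gray → back edge
Back edge closes the cycle cdn → mailer → cron → store → ingest → cdn; its vertices are {cdn, cron, store, ingest, mailer}.

cdn, cron, store, ingest, mailer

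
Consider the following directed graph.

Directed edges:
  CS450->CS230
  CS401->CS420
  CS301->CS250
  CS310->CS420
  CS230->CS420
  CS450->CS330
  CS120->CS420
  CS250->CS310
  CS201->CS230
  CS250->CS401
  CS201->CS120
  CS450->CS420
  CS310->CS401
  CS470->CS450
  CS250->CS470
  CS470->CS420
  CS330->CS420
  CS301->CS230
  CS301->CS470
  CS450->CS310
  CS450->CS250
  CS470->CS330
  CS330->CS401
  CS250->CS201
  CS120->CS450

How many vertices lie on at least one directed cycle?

5

A vertex is on a directed cycle iff it belongs to a strongly connected component of size ≥ 2 (or has a self-loop).
The vertices on cycles are {CS120, CS201, CS250, CS450, CS470} — 5 in total.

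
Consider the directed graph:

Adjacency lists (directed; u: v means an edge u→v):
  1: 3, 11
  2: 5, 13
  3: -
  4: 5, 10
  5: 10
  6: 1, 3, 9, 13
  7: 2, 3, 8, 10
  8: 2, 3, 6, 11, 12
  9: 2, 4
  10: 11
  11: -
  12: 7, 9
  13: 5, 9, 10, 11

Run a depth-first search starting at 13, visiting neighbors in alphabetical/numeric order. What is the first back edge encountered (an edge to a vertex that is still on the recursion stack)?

DFS from 13 (visiting neighbors in alphabetical/numeric order); mark gray on enter, black on exit:
13 gray
  5 gray
    10 gray
      11 gray
      11 black
    10 black
  5 black
  9 gray
    2 gray
      2→5: 5 black — skip
      2→13: 13 is gray → back edge
First back edge: 2 → 13.

2->13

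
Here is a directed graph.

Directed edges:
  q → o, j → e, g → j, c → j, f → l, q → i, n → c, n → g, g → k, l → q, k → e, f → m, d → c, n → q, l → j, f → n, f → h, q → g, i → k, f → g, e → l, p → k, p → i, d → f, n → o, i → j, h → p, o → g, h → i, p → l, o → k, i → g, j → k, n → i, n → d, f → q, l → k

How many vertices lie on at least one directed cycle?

11

A vertex is on a directed cycle iff it belongs to a strongly connected component of size ≥ 2 (or has a self-loop).
The vertices on cycles are {d, e, f, g, i, j, k, l, n, o, q} — 11 in total.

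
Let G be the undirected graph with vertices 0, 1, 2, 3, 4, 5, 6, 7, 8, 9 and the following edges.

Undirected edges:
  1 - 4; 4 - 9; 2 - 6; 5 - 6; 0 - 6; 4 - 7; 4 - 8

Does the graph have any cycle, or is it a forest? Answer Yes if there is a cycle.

No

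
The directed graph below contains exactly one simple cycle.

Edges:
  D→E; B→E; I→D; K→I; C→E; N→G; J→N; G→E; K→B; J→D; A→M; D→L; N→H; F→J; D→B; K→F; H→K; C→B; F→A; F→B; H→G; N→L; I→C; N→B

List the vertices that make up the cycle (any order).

F, H, J, K, N

DFS with gray/black marking from K:
K gray
  B gray
    E gray
    E black
  B black
  I gray
    D gray
      L gray
      L black
      D→B: B black — skip
      D→E: E black — skip
    D black
    C gray
      C→B: B black — skip
      C→E: E black — skip
    C black
  I black
  F gray
    A gray
      M gray
      M black
    A black
    J gray
      N gray
        N→B: B black — skip
        G gray
          G→E: E black — skip
        G black
        N→L: L black — skip
        H gray
          H→G: G black — skip
          H→K: K is gray → back edge
Back edge closes the cycle K → F → J → N → H → K; its vertices are {F, H, J, K, N}.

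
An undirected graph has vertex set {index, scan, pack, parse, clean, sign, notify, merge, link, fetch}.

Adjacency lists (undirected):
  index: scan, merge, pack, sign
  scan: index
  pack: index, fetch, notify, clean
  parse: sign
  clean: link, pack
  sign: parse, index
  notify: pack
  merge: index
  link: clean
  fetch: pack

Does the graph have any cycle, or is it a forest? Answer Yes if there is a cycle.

DFS, tracking each vertex's parent; an edge to a visited non-parent vertex closes a cycle.
Start from fetch:
visit fetch (parent –)
  visit pack (parent fetch)
    visit index (parent pack)
      visit scan (parent index)
        scan–index: parent, skip
      visit merge (parent index)
        merge–index: parent, skip
      index–pack: parent, skip
      visit sign (parent index)
        visit parse (parent sign)
          parse–sign: parent, skip
        sign–index: parent, skip
    pack–fetch: parent, skip
    visit notify (parent pack)
      notify–pack: parent, skip
    visit clean (parent pack)
      visit link (parent clean)
        link–clean: parent, skip
      clean–pack: parent, skip
No non-parent visited neighbor found — the graph is a forest.

No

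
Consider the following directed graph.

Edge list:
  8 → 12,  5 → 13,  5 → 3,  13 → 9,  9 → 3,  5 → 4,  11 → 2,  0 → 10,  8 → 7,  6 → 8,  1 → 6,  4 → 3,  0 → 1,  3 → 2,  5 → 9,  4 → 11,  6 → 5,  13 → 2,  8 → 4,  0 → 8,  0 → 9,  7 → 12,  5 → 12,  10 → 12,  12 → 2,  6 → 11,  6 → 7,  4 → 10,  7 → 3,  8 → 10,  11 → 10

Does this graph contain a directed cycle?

DFS with white/gray/black marking, starting from 10:
10 gray
  12 gray
    2 gray
    2 black
  12 black
10 black
6 gray
  11 gray
    11→2: 2 black — skip
    11→10: 10 black — skip
  11 black
  8 gray
    8→10: 10 black — skip
    8→12: 12 black — skip
    4 gray
      4→11: 11 black — skip
      3 gray
        3→2: 2 black — skip
      3 black
      4→10: 10 black — skip
    4 black
    7 gray
      7→12: 12 black — skip
      7→3: 3 black — skip
    7 black
  8 black
  5 gray
    5→3: 3 black — skip
    5→12: 12 black — skip
    13 gray
      9 gray
        9→3: 3 black — skip
      9 black
      13→2: 2 black — skip
    13 black
    5→9: 9 black — skip
    5→4: 4 black — skip
  5 black
  6→7: 7 black — skip
6 black
1 gray
  1→6: 6 black — skip
1 black
0 gray
  0→9: 9 black — skip
  0→1: 1 black — skip
  0→8: 8 black — skip
  0→10: 10 black — skip
0 black
Every edge goes to a white or black vertex — no back edge, so the graph is acyclic.

No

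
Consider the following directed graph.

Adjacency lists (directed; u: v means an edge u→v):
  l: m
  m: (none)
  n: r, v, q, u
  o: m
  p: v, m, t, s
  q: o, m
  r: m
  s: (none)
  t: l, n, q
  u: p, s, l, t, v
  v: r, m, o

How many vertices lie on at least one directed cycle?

A vertex is on a directed cycle iff it belongs to a strongly connected component of size ≥ 2 (or has a self-loop).
The vertices on cycles are {n, p, t, u} — 4 in total.

4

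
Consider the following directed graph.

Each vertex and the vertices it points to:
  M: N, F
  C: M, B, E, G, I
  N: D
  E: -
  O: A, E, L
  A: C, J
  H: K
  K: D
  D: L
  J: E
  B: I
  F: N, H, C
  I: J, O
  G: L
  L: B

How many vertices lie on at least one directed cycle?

A vertex is on a directed cycle iff it belongs to a strongly connected component of size ≥ 2 (or has a self-loop).
The vertices on cycles are {A, B, C, D, F, G, H, I, K, L, M, N, O} — 13 in total.

13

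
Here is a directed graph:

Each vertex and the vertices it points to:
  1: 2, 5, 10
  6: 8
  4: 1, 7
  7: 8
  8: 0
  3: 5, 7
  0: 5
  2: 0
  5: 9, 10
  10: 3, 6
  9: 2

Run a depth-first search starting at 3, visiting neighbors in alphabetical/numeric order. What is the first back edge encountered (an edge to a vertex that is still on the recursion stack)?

0->5

DFS from 3 (visiting neighbors in alphabetical/numeric order); mark gray on enter, black on exit:
3 gray
  5 gray
    9 gray
      2 gray
        0 gray
          0→5: 5 is gray → back edge
First back edge: 0 → 5.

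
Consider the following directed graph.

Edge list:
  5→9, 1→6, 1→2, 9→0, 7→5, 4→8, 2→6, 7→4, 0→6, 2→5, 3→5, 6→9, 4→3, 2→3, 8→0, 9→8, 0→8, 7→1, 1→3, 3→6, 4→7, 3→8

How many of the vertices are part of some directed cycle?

6

A vertex is on a directed cycle iff it belongs to a strongly connected component of size ≥ 2 (or has a self-loop).
The vertices on cycles are {0, 4, 6, 7, 8, 9} — 6 in total.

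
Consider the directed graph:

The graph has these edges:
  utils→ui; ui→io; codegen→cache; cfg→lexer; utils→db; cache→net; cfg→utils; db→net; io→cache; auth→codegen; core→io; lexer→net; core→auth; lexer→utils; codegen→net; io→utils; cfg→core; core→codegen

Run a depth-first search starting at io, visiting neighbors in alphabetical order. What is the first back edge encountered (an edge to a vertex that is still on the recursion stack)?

DFS from io (visiting neighbors in alphabetical order); mark gray on enter, black on exit:
io gray
  cache gray
    net gray
    net black
  cache black
  utils gray
    db gray
      db→net: net black — skip
    db black
    ui gray
      ui→io: io is gray → back edge
First back edge: ui → io.

ui->io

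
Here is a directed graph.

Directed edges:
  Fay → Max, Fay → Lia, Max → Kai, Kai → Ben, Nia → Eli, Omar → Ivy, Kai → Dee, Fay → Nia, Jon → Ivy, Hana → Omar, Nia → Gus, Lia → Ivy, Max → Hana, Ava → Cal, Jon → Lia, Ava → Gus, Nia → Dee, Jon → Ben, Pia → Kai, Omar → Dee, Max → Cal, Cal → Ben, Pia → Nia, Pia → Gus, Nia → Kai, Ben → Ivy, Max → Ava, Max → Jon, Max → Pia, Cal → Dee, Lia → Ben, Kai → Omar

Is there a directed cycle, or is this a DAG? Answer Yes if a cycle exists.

No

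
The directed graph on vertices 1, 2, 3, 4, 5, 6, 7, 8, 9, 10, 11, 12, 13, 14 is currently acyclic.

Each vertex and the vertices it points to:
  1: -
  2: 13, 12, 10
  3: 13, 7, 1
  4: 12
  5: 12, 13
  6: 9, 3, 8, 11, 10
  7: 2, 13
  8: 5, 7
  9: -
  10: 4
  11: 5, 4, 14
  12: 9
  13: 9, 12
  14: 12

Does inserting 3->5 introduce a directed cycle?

Adding 3→5 creates a cycle iff 5 can already reach 3.
Explore from 5: no path reaches 3. The graph stays acyclic.

No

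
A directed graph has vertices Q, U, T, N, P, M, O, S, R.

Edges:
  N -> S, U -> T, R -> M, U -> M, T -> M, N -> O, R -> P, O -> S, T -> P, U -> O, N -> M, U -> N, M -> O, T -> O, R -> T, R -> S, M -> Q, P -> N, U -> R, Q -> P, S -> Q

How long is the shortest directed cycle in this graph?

4

For each vertex v, BFS finds the shortest path from v back to v.
The shortest such closed walk is P → N → S → Q → P, length 4.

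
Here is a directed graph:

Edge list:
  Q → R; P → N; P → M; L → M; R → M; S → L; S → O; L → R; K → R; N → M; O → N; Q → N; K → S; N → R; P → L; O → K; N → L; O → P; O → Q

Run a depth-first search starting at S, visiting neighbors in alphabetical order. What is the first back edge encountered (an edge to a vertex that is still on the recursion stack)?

K->S

DFS from S (visiting neighbors in alphabetical order); mark gray on enter, black on exit:
S gray
  L gray
    M gray
    M black
    R gray
      R→M: M black — skip
    R black
  L black
  O gray
    K gray
      K→R: R black — skip
      K→S: S is gray → back edge
First back edge: K → S.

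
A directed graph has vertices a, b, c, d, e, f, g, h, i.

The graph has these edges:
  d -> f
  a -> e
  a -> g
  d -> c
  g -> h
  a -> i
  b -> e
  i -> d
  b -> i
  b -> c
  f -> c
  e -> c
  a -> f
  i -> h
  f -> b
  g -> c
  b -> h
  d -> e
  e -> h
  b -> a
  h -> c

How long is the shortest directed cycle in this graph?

For each vertex v, BFS finds the shortest path from v back to v.
The shortest such closed walk is b → a → f → b, length 3.

3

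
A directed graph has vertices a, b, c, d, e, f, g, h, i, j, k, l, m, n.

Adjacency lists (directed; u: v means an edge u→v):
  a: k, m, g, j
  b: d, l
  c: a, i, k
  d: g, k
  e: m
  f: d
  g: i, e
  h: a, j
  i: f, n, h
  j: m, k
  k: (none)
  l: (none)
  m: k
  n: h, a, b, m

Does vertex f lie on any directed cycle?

Yes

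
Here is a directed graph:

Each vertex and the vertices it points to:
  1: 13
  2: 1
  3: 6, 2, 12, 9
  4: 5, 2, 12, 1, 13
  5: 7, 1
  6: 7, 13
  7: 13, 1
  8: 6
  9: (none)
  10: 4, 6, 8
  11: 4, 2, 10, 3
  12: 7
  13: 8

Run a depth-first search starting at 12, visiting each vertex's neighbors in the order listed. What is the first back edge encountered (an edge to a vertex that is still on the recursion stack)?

DFS from 12 (visiting each vertex's neighbors in the order listed); mark gray on enter, black on exit:
12 gray
  7 gray
    13 gray
      8 gray
        6 gray
          6→7: 7 is gray → back edge
First back edge: 6 → 7.

6→7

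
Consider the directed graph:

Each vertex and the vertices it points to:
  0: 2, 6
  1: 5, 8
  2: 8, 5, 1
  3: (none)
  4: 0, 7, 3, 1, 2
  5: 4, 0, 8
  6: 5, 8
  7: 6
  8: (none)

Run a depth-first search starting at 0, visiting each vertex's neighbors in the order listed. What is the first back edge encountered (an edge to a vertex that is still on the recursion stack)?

DFS from 0 (visiting each vertex's neighbors in the order listed); mark gray on enter, black on exit:
0 gray
  2 gray
    8 gray
    8 black
    5 gray
      4 gray
        4→0: 0 is gray → back edge
First back edge: 4 → 0.

4->0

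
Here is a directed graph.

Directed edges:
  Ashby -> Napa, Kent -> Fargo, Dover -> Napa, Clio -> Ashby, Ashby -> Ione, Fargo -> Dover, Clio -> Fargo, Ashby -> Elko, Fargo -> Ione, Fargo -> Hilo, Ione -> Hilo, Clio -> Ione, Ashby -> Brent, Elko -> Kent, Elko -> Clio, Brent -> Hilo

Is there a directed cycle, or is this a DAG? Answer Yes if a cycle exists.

Yes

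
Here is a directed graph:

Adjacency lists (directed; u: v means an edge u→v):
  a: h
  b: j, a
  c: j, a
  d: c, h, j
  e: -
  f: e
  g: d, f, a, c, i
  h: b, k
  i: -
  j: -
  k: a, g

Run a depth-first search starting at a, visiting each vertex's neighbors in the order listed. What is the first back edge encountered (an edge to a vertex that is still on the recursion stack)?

b->a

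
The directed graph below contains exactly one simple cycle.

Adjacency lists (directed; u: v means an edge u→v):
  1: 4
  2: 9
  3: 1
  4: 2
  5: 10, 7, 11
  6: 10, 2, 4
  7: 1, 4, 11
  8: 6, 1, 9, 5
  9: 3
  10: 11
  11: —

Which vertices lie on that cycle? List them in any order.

DFS with gray/black marking from 2:
2 gray
  9 gray
    3 gray
      1 gray
        4 gray
          4→2: 2 is gray → back edge
Back edge closes the cycle 2 → 9 → 3 → 1 → 4 → 2; its vertices are {1, 2, 3, 4, 9}.

1, 2, 3, 4, 9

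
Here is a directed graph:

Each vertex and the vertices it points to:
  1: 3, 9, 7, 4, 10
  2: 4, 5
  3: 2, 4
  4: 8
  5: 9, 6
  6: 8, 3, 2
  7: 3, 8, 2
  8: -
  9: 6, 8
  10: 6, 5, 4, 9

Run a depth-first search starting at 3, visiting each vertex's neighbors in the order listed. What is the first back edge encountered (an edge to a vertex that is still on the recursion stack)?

DFS from 3 (visiting each vertex's neighbors in the order listed); mark gray on enter, black on exit:
3 gray
  2 gray
    4 gray
      8 gray
      8 black
    4 black
    5 gray
      9 gray
        6 gray
          6→8: 8 black — skip
          6→3: 3 is gray → back edge
First back edge: 6 → 3.

6->3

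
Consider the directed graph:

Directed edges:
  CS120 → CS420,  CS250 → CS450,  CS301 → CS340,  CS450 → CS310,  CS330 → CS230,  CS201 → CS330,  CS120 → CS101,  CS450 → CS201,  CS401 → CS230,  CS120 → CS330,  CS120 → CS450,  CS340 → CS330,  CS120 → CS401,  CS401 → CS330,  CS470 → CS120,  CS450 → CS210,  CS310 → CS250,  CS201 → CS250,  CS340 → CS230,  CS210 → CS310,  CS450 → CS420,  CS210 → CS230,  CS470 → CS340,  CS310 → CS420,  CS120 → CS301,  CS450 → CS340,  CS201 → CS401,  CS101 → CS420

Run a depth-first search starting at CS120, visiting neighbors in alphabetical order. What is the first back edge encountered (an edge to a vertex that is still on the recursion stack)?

CS250→CS450

DFS from CS120 (visiting neighbors in alphabetical order); mark gray on enter, black on exit:
CS120 gray
  CS101 gray
    CS420 gray
    CS420 black
  CS101 black
  CS301 gray
    CS340 gray
      CS230 gray
      CS230 black
      CS330 gray
        CS330→CS230: CS230 black — skip
      CS330 black
    CS340 black
  CS301 black
  CS120→CS330: CS330 black — skip
  CS401 gray
    CS401→CS230: CS230 black — skip
    CS401→CS330: CS330 black — skip
  CS401 black
  CS120→CS420: CS420 black — skip
  CS450 gray
    CS201 gray
      CS250 gray
        CS250→CS450: CS450 is gray → back edge
First back edge: CS250 → CS450.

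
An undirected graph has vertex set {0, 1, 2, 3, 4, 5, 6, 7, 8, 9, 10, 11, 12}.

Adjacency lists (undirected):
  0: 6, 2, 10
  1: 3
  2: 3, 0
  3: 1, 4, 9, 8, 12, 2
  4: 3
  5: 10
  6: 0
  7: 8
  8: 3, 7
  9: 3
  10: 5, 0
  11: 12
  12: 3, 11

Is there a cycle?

No

DFS, tracking each vertex's parent; an edge to a visited non-parent vertex closes a cycle.
Start from 5:
visit 5 (parent –)
  visit 10 (parent 5)
    10–5: parent, skip
    visit 0 (parent 10)
      visit 6 (parent 0)
        6–0: parent, skip
      visit 2 (parent 0)
        visit 3 (parent 2)
          visit 1 (parent 3)
            1–3: parent, skip
          visit 4 (parent 3)
            4–3: parent, skip
          visit 9 (parent 3)
            9–3: parent, skip
          visit 8 (parent 3)
            8–3: parent, skip
            visit 7 (parent 8)
              7–8: parent, skip
          visit 12 (parent 3)
            12–3: parent, skip
            visit 11 (parent 12)
              11–12: parent, skip
          3–2: parent, skip
        2–0: parent, skip
      0–10: parent, skip
No non-parent visited neighbor found — the graph is a forest.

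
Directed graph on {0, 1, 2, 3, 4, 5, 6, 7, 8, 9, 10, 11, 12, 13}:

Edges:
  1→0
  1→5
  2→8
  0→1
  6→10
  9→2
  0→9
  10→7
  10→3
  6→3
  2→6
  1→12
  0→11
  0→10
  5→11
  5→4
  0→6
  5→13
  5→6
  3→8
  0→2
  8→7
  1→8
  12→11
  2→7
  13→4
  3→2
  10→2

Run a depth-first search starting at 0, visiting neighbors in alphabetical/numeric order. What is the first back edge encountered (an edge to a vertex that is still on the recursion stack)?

1->0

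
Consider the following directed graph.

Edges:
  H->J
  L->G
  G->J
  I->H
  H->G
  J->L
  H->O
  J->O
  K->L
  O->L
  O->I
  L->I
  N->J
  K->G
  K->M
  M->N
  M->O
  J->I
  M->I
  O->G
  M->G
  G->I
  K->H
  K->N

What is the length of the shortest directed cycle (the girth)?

For each vertex v, BFS finds the shortest path from v back to v.
The shortest such closed walk is H → G → I → H, length 3.

3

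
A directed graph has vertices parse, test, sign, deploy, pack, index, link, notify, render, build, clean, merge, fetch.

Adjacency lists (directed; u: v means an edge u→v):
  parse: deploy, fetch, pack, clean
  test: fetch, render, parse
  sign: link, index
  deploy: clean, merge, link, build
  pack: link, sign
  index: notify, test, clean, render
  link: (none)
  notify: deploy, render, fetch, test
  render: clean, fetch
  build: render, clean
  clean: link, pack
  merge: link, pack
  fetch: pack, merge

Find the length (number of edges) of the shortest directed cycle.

For each vertex v, BFS finds the shortest path from v back to v.
The shortest such closed walk is index → clean → pack → sign → index, length 4.

4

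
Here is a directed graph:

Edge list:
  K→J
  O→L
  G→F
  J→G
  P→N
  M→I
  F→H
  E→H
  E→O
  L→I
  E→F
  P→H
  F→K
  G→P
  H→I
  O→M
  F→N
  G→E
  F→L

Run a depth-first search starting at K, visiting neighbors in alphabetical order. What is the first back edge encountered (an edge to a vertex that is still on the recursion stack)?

DFS from K (visiting neighbors in alphabetical order); mark gray on enter, black on exit:
K gray
  J gray
    G gray
      E gray
        F gray
          H gray
            I gray
            I black
          H black
          F→K: K is gray → back edge
First back edge: F → K.

F→K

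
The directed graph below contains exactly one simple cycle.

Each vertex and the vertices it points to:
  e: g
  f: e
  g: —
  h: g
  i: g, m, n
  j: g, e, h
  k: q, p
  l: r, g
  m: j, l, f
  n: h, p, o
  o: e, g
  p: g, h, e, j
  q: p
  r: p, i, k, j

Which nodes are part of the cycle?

i, l, m, r

DFS with gray/black marking from r:
r gray
  p gray
    g gray
    g black
    h gray
      h→g: g black — skip
    h black
    e gray
      e→g: g black — skip
    e black
    j gray
      j→g: g black — skip
      j→e: e black — skip
      j→h: h black — skip
    j black
  p black
  i gray
    i→g: g black — skip
    m gray
      m→j: j black — skip
      l gray
        l→r: r is gray → back edge
Back edge closes the cycle r → i → m → l → r; its vertices are {i, l, m, r}.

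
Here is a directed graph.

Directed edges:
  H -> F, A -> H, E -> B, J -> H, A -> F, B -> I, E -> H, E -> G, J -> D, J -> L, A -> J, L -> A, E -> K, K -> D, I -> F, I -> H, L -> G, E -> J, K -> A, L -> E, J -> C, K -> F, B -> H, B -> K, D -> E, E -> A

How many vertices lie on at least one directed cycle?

7

A vertex is on a directed cycle iff it belongs to a strongly connected component of size ≥ 2 (or has a self-loop).
The vertices on cycles are {A, B, D, E, J, K, L} — 7 in total.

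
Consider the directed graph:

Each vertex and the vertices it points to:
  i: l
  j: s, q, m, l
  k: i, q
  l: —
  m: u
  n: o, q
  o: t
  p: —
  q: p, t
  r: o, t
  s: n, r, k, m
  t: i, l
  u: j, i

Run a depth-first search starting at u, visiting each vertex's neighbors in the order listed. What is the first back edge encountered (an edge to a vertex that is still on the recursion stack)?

DFS from u (visiting each vertex's neighbors in the order listed); mark gray on enter, black on exit:
u gray
  j gray
    s gray
      n gray
        o gray
          t gray
            i gray
              l gray
              l black
            i black
            t→l: l black — skip
          t black
        o black
        q gray
          p gray
          p black
          q→t: t black — skip
        q black
      n black
      r gray
        r→o: o black — skip
        r→t: t black — skip
      r black
      k gray
        k→i: i black — skip
        k→q: q black — skip
      k black
      m gray
        m→u: u is gray → back edge
First back edge: m → u.

m->u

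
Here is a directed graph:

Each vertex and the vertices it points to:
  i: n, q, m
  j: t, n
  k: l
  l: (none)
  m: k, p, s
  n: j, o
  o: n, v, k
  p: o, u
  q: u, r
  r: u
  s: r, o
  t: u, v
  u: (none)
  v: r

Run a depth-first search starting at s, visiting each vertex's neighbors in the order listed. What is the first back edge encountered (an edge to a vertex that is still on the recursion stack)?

j->n

DFS from s (visiting each vertex's neighbors in the order listed); mark gray on enter, black on exit:
s gray
  r gray
    u gray
    u black
  r black
  o gray
    n gray
      j gray
        t gray
          t→u: u black — skip
          v gray
            v→r: r black — skip
          v black
        t black
        j→n: n is gray → back edge
First back edge: j → n.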